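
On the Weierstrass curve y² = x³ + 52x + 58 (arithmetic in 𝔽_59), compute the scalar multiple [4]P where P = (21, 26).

(9, 55)

Double-and-add on 4 = (100)₂. Start with P = (21, 26) for the leading 1-bit.
double: tangent at (21, 26): λ = (3·21² + 52)/(2·26) ≡ 18/52. 52⁻¹ ≡ 42 (mod 59) since 52·42 = 2184 ≡ 1, so λ ≡ 18·42 ≡ 48.
  x = λ² - 21 - 21 = 2304 - 42 ≡ 20; y = λ·(21 - 20) - 26 ≡ 22. → (20, 22)
double: tangent at (20, 22): λ = (3·20² + 52)/(2·22) ≡ 13/44. 44⁻¹ ≡ 55 (mod 59), so λ ≡ 13·55 ≡ 7.
  x = λ² - 20 - 20 = 49 - 40 ≡ 9; y = λ·(20 - 9) - 22 ≡ 55. → (9, 55)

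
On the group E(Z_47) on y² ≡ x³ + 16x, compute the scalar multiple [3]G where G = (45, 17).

(20, 1)

Repeated addition: build up to 3G.
2G: tangent at (45, 17): λ = (3·45² + 16)/(2·17) ≡ 28/34. 34⁻¹ ≡ 18 (mod 47) since 34·18 = 612 ≡ 1, so λ ≡ 28·18 ≡ 34.
  x = λ² - 45 - 45 = 1156 - 90 ≡ 32; y = λ·(45 - 32) - 17 ≡ 2. → (32, 2)
3G: (32, 2) + (45, 17). λ = (17 - 2)/(45 - 32) ≡ 15/13 mod 47. 13⁻¹ ≡ 29 (mod 47), so λ ≡ 12.
  x = λ² - 32 - 45 = 144 - 77 ≡ 20; y = λ·(32 - 20) - 2 ≡ 1. → (20, 1)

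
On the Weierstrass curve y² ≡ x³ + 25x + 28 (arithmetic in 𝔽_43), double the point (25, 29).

(8, 3)

tangent at (25, 29): λ = (3·25² + 25)/(2·29) ≡ 8/15. 15⁻¹ ≡ 23 (mod 43) since 15·23 = 345 ≡ 1, so λ ≡ 8·23 ≡ 12.
  x = λ² - 25 - 25 = 144 - 50 ≡ 8; y = λ·(25 - 8) - 29 ≡ 3. → (8, 3)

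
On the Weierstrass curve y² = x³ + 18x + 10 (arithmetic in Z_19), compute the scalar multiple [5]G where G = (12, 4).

Repeated addition: build up to 5G.
2G: tangent at (12, 4): λ = (3·12² + 18)/(2·4) ≡ 13/8. 8⁻¹ ≡ 12 (mod 19), so λ ≡ 13·12 ≡ 4.
  x = λ² - 12 - 12 = 16 - 24 ≡ 11; y = λ·(12 - 11) - 4 ≡ 0. → (11, 0)
3G: (11, 0) + (12, 4). λ = (4 - 0)/(12 - 11) ≡ 4/1 mod 19. 1⁻¹ ≡ 1 (mod 19), so λ ≡ 4.
  x = λ² - 11 - 12 = 16 - 23 ≡ 12; y = λ·(11 - 12) - 0 ≡ 15. → (12, 15)
4G: (12, 15) + (12, 4): same x and y₁ ≡ -y₂, so the sum is O.
5G: O + (12, 4) = (12, 4) (identity).

(12, 4)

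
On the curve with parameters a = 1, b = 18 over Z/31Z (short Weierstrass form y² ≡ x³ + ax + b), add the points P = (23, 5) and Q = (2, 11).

(23, 5) + (2, 11). λ = (11 - 5)/(2 - 23) ≡ 6/10 mod 31. 10⁻¹ ≡ 28 (mod 31), so λ ≡ 13.
  x = λ² - 23 - 2 = 169 - 25 ≡ 20; y = λ·(23 - 20) - 5 ≡ 3. → (20, 3)

(20, 3)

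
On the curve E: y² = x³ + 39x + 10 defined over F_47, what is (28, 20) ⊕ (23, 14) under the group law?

(28, 20) + (23, 14). λ = (14 - 20)/(23 - 28) ≡ 41/42 mod 47. 42⁻¹ ≡ 28 (mod 47), so λ ≡ 20.
  x = λ² - 28 - 23 = 400 - 51 ≡ 20; y = λ·(28 - 20) - 20 ≡ 46. → (20, 46)

(20, 46)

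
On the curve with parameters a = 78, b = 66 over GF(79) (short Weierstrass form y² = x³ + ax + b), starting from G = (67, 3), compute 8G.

(44, 53)

Double-and-add on 8 = (1000)₂. Start with G = (67, 3) for the leading 1-bit.
double: tangent at (67, 3): λ = (3·67² + 78)/(2·3) ≡ 36/6. 6⁻¹ ≡ 66 (mod 79) since 6·66 = 396 ≡ 1, so λ ≡ 36·66 ≡ 6.
  x = λ² - 67 - 67 = 36 - 134 ≡ 60; y = λ·(67 - 60) - 3 ≡ 39. → (60, 39)
double: tangent at (60, 39): λ = (3·60² + 78)/(2·39) ≡ 55/78. 78⁻¹ ≡ 78 (mod 79) since 78·78 = 6084 ≡ 1, so λ ≡ 55·78 ≡ 24.
  x = λ² - 60 - 60 = 576 - 120 ≡ 61; y = λ·(60 - 61) - 39 ≡ 16. → (61, 16)
double: tangent at (61, 16): λ = (3·61² + 78)/(2·16) ≡ 23/32. 32⁻¹ ≡ 42 (mod 79), so λ ≡ 23·42 ≡ 18.
  x = λ² - 61 - 61 = 324 - 122 ≡ 44; y = λ·(61 - 44) - 16 ≡ 53. → (44, 53)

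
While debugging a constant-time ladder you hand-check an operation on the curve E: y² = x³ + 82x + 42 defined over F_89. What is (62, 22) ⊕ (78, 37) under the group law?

(58, 4)

(62, 22) + (78, 37). λ = (37 - 22)/(78 - 62) ≡ 15/16 mod 89. 16⁻¹ ≡ 39 (mod 89), so λ ≡ 51.
  x = λ² - 62 - 78 = 2601 - 140 ≡ 58; y = λ·(62 - 58) - 22 ≡ 4. → (58, 4)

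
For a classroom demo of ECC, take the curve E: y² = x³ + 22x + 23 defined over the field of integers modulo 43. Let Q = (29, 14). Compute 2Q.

(0, 25)

tangent at (29, 14): λ = (3·29² + 22)/(2·14) ≡ 8/28. 28⁻¹ ≡ 20 (mod 43) since 28·20 = 560 ≡ 1, so λ ≡ 8·20 ≡ 31.
  x = λ² - 29 - 29 = 961 - 58 ≡ 0; y = λ·(29 - 0) - 14 ≡ 25. → (0, 25)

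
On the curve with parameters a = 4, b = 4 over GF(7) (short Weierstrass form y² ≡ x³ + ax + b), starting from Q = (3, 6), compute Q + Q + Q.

(0, 5)

Repeated addition: build up to 3Q.
2Q: tangent at (3, 6): λ = (3·3² + 4)/(2·6) ≡ 3/5. 5⁻¹ ≡ 3 (mod 7), so λ ≡ 3·3 ≡ 2.
  x = λ² - 3 - 3 = 4 - 6 ≡ 5; y = λ·(3 - 5) - 6 ≡ 4. → (5, 4)
3Q: (5, 4) + (3, 6). λ = (6 - 4)/(3 - 5) ≡ 2/5 mod 7. 5⁻¹ ≡ 3 (mod 7), so λ ≡ 6.
  x = λ² - 5 - 3 = 36 - 8 ≡ 0; y = λ·(5 - 0) - 4 ≡ 5. → (0, 5)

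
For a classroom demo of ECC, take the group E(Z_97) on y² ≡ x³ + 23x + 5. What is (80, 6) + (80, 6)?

tangent at (80, 6): λ = (3·80² + 23)/(2·6) ≡ 17/12. 12⁻¹ ≡ 89 (mod 97), so λ ≡ 17·89 ≡ 58.
  x = λ² - 80 - 80 = 3364 - 160 ≡ 3; y = λ·(80 - 3) - 6 ≡ 95. → (3, 95)

(3, 95)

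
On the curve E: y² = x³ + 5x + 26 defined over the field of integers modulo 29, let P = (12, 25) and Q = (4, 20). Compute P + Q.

(12, 25) + (4, 20). λ = (20 - 25)/(4 - 12) ≡ 24/21 mod 29. 21⁻¹ ≡ 18 (mod 29) since 21·18 = 378 ≡ 1, so λ ≡ 26.
  x = λ² - 12 - 4 = 676 - 16 ≡ 22; y = λ·(12 - 22) - 25 ≡ 5. → (22, 5)

(22, 5)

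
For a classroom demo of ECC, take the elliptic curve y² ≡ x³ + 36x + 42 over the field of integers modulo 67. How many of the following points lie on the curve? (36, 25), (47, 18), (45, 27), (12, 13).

2

(36, 25): 25² ≡ 22, rhs ≡ 22 → on.
(47, 18): 18² ≡ 56, rhs ≡ 32 → off.
(45, 27): 27² ≡ 59, rhs ≡ 59 → on.
(12, 13): 13² ≡ 35, rhs ≡ 58 → off.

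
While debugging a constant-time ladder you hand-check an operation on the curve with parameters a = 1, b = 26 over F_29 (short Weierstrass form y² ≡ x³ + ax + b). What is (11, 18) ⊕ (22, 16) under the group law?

(11, 18) + (22, 16). λ = (16 - 18)/(22 - 11) ≡ 27/11 mod 29. 11⁻¹ ≡ 8 (mod 29), so λ ≡ 13.
  x = λ² - 11 - 22 = 169 - 33 ≡ 20; y = λ·(11 - 20) - 18 ≡ 10. → (20, 10)

(20, 10)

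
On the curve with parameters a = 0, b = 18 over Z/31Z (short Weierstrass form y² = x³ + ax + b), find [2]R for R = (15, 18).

tangent at (15, 18): λ = (3·15² + 0)/(2·18) ≡ 24/5. 5⁻¹ ≡ 25 (mod 31) since 5·25 = 125 ≡ 1, so λ ≡ 24·25 ≡ 11.
  x = λ² - 15 - 15 = 121 - 30 ≡ 29; y = λ·(15 - 29) - 18 ≡ 14. → (29, 14)

(29, 14)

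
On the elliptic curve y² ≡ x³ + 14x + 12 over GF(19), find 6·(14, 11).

Write P = (14, 11).
Double-and-add on 6 = (110)₂. Start with P = (14, 11) for the leading 1-bit.
double: tangent at (14, 11): λ = (3·14² + 14)/(2·11) ≡ 13/3. 3⁻¹ ≡ 13 (mod 19) since 3·13 = 39 ≡ 1, so λ ≡ 13·13 ≡ 17.
  x = λ² - 14 - 14 = 289 - 28 ≡ 14; y = λ·(14 - 14) - 11 ≡ 8. → (14, 8)
add P: (14, 8) + (14, 11): same x and y₁ ≡ -y₂, so the sum is O.
double: O + O = O (identity).

O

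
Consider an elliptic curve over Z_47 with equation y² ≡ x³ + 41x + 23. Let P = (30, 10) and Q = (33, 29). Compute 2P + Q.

First 2P:
Repeated addition: build up to 2P.
2P: tangent at (30, 10): λ = (3·30² + 41)/(2·10) ≡ 15/20. 20⁻¹ ≡ 40 (mod 47) since 20·40 = 800 ≡ 1, so λ ≡ 15·40 ≡ 36.
  x = λ² - 30 - 30 = 1296 - 60 ≡ 14; y = λ·(30 - 14) - 10 ≡ 2. → (14, 2)
2P = (14, 2).
Finally 2P + Q:
(14, 2) + (33, 29). λ = (29 - 2)/(33 - 14) ≡ 27/19 mod 47. 19⁻¹ ≡ 5 (mod 47), so λ ≡ 41.
  x = λ² - 14 - 33 = 1681 - 47 ≡ 36; y = λ·(14 - 36) - 2 ≡ 36. → (36, 36)

(36, 36)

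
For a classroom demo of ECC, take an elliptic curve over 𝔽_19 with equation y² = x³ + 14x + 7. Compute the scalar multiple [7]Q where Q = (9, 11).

(8, 17)

Double-and-add on 7 = (111)₂. Start with Q = (9, 11) for the leading 1-bit.
double: tangent at (9, 11): λ = (3·9² + 14)/(2·11) ≡ 10/3. 3⁻¹ ≡ 13 (mod 19), so λ ≡ 10·13 ≡ 16.
  x = λ² - 9 - 9 = 256 - 18 ≡ 10; y = λ·(9 - 10) - 11 ≡ 11. → (10, 11)
add Q: (10, 11) + (9, 11). λ = (11 - 11)/(9 - 10) ≡ 0/18 mod 19. 18⁻¹ ≡ 18 (mod 19) since 18·18 = 324 ≡ 1, so λ ≡ 0.
  x = λ² - 10 - 9 = 0 - 19 ≡ 0; y = λ·(10 - 0) - 11 ≡ 8. → (0, 8)
double: tangent at (0, 8): λ = (3·0² + 14)/(2·8) ≡ 14/16. 16⁻¹ ≡ 6 (mod 19) since 16·6 = 96 ≡ 1, so λ ≡ 14·6 ≡ 8.
  x = λ² - 0 - 0 = 64 - 0 ≡ 7; y = λ·(0 - 7) - 8 ≡ 12. → (7, 12)
add Q: (7, 12) + (9, 11). λ = (11 - 12)/(9 - 7) ≡ 18/2 mod 19. 2⁻¹ ≡ 10 (mod 19), so λ ≡ 9.
  x = λ² - 7 - 9 = 81 - 16 ≡ 8; y = λ·(7 - 8) - 12 ≡ 17. → (8, 17)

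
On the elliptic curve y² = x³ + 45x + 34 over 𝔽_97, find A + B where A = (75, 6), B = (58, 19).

(75, 6) + (58, 19). λ = (19 - 6)/(58 - 75) ≡ 13/80 mod 97. 80⁻¹ ≡ 57 (mod 97), so λ ≡ 62.
  x = λ² - 75 - 58 = 3844 - 133 ≡ 25; y = λ·(75 - 25) - 6 ≡ 87. → (25, 87)

(25, 87)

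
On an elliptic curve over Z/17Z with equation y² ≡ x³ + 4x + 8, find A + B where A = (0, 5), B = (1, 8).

(8, 5)

(0, 5) + (1, 8). λ = (8 - 5)/(1 - 0) ≡ 3/1 mod 17. 1⁻¹ ≡ 1 (mod 17), so λ ≡ 3.
  x = λ² - 0 - 1 = 9 - 1 ≡ 8; y = λ·(0 - 8) - 5 ≡ 5. → (8, 5)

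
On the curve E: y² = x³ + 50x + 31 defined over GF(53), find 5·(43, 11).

(8, 25)

Write Q = (43, 11).
Repeated addition: build up to 5Q.
2Q: tangent at (43, 11): λ = (3·43² + 50)/(2·11) ≡ 32/22. 22⁻¹ ≡ 41 (mod 53), so λ ≡ 32·41 ≡ 40.
  x = λ² - 43 - 43 = 1600 - 86 ≡ 30; y = λ·(43 - 30) - 11 ≡ 32. → (30, 32)
3Q: (30, 32) + (43, 11). λ = (11 - 32)/(43 - 30) ≡ 32/13 mod 53. 13⁻¹ ≡ 49 (mod 53) since 13·49 = 637 ≡ 1, so λ ≡ 31.
  x = λ² - 30 - 43 = 961 - 73 ≡ 40; y = λ·(30 - 40) - 32 ≡ 29. → (40, 29)
4Q: (40, 29) + (43, 11). λ = (11 - 29)/(43 - 40) ≡ 35/3 mod 53. 3⁻¹ ≡ 18 (mod 53), so λ ≡ 47.
  x = λ² - 40 - 43 = 2209 - 83 ≡ 6; y = λ·(40 - 6) - 29 ≡ 32. → (6, 32)
5Q: (6, 32) + (43, 11). λ = (11 - 32)/(43 - 6) ≡ 32/37 mod 53. 37⁻¹ ≡ 43 (mod 53), so λ ≡ 51.
  x = λ² - 6 - 43 = 2601 - 49 ≡ 8; y = λ·(6 - 8) - 32 ≡ 25. → (8, 25)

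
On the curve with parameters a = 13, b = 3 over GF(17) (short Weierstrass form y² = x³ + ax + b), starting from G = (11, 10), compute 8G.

(3, 1)

Double-and-add on 8 = (1000)₂. Start with G = (11, 10) for the leading 1-bit.
double: tangent at (11, 10): λ = (3·11² + 13)/(2·10) ≡ 2/3. 3⁻¹ ≡ 6 (mod 17), so λ ≡ 2·6 ≡ 12.
  x = λ² - 11 - 11 = 144 - 22 ≡ 3; y = λ·(11 - 3) - 10 ≡ 1. → (3, 1)
double: tangent at (3, 1): λ = (3·3² + 13)/(2·1) ≡ 6/2. 2⁻¹ ≡ 9 (mod 17) since 2·9 = 18 ≡ 1, so λ ≡ 6·9 ≡ 3.
  x = λ² - 3 - 3 = 9 - 6 ≡ 3; y = λ·(3 - 3) - 1 ≡ 16. → (3, 16)
double: tangent at (3, 16): λ = (3·3² + 13)/(2·16) ≡ 6/15. 15⁻¹ ≡ 8 (mod 17), so λ ≡ 6·8 ≡ 14.
  x = λ² - 3 - 3 = 196 - 6 ≡ 3; y = λ·(3 - 3) - 16 ≡ 1. → (3, 1)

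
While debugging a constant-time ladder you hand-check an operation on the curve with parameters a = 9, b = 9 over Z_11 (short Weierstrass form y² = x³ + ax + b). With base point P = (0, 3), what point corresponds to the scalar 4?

(6, 9)

Repeated addition: build up to 4P.
2P: tangent at (0, 3): λ = (3·0² + 9)/(2·3) ≡ 9/6. 6⁻¹ ≡ 2 (mod 11), so λ ≡ 9·2 ≡ 7.
  x = λ² - 0 - 0 = 49 - 0 ≡ 5; y = λ·(0 - 5) - 3 ≡ 6. → (5, 6)
3P: (5, 6) + (0, 3). λ = (3 - 6)/(0 - 5) ≡ 8/6 mod 11. 6⁻¹ ≡ 2 (mod 11) since 6·2 = 12 ≡ 1, so λ ≡ 5.
  x = λ² - 5 - 0 = 25 - 5 ≡ 9; y = λ·(5 - 9) - 6 ≡ 7. → (9, 7)
4P: (9, 7) + (0, 3). λ = (3 - 7)/(0 - 9) ≡ 7/2 mod 11. 2⁻¹ ≡ 6 (mod 11), so λ ≡ 9.
  x = λ² - 9 - 0 = 81 - 9 ≡ 6; y = λ·(9 - 6) - 7 ≡ 9. → (6, 9)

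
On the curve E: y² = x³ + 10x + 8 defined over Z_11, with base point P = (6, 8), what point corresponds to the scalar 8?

Repeated addition: build up to 8P.
2P: tangent at (6, 8): λ = (3·6² + 10)/(2·8) ≡ 8/5. 5⁻¹ ≡ 9 (mod 11), so λ ≡ 8·9 ≡ 6.
  x = λ² - 6 - 6 = 36 - 12 ≡ 2; y = λ·(6 - 2) - 8 ≡ 5. → (2, 5)
3P: (2, 5) + (6, 8). λ = (8 - 5)/(6 - 2) ≡ 3/4 mod 11. 4⁻¹ ≡ 3 (mod 11), so λ ≡ 9.
  x = λ² - 2 - 6 = 81 - 8 ≡ 7; y = λ·(2 - 7) - 5 ≡ 5. → (7, 5)
4P: (7, 5) + (6, 8). λ = (8 - 5)/(6 - 7) ≡ 3/10 mod 11. 10⁻¹ ≡ 10 (mod 11), so λ ≡ 8.
  x = λ² - 7 - 6 = 64 - 13 ≡ 7; y = λ·(7 - 7) - 5 ≡ 6. → (7, 6)
5P: (7, 6) + (6, 8). λ = (8 - 6)/(6 - 7) ≡ 2/10 mod 11. 10⁻¹ ≡ 10 (mod 11), so λ ≡ 9.
  x = λ² - 7 - 6 = 81 - 13 ≡ 2; y = λ·(7 - 2) - 6 ≡ 6. → (2, 6)
6P: (2, 6) + (6, 8). λ = (8 - 6)/(6 - 2) ≡ 2/4 mod 11. 4⁻¹ ≡ 3 (mod 11), so λ ≡ 6.
  x = λ² - 2 - 6 = 36 - 8 ≡ 6; y = λ·(2 - 6) - 6 ≡ 3. → (6, 3)
7P: (6, 3) + (6, 8): same x and y₁ ≡ -y₂, so the sum is O.
8P: O + (6, 8) = (6, 8) (identity).

(6, 8)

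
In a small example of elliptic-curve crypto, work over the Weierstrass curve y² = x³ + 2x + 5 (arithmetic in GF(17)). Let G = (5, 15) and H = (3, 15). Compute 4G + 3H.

(4, 14)

First 4G:
Repeated addition: build up to 4G.
2G: tangent at (5, 15): λ = (3·5² + 2)/(2·15) ≡ 9/13. 13⁻¹ ≡ 4 (mod 17) since 13·4 = 52 ≡ 1, so λ ≡ 9·4 ≡ 2.
  x = λ² - 5 - 5 = 4 - 10 ≡ 11; y = λ·(5 - 11) - 15 ≡ 7. → (11, 7)
3G: (11, 7) + (5, 15). λ = (15 - 7)/(5 - 11) ≡ 8/11 mod 17. 11⁻¹ ≡ 14 (mod 17), so λ ≡ 10.
  x = λ² - 11 - 5 = 100 - 16 ≡ 16; y = λ·(11 - 16) - 7 ≡ 11. → (16, 11)
4G: (16, 11) + (5, 15). λ = (15 - 11)/(5 - 16) ≡ 4/6 mod 17. 6⁻¹ ≡ 3 (mod 17), so λ ≡ 12.
  x = λ² - 16 - 5 = 144 - 21 ≡ 4; y = λ·(16 - 4) - 11 ≡ 14. → (4, 14)
4G = (4, 14).
Next 3H:
Repeated addition: build up to 3H.
2H: tangent at (3, 15): λ = (3·3² + 2)/(2·15) ≡ 12/13. 13⁻¹ ≡ 4 (mod 17), so λ ≡ 12·4 ≡ 14.
  x = λ² - 3 - 3 = 196 - 6 ≡ 3; y = λ·(3 - 3) - 15 ≡ 2. → (3, 2)
3H: (3, 2) + (3, 15): same x and y₁ ≡ -y₂, so the sum is O.
3H = O.
Finally 4G + 3H:
(4, 14) + O = (4, 14) (identity).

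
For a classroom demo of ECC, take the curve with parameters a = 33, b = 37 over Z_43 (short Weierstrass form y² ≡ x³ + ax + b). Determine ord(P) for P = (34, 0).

2

2P: (34, 0) + (34, 0): same x and y₁ ≡ -y₂, so the sum is the point at infinity.
2P = the point at infinity, so the order is 2.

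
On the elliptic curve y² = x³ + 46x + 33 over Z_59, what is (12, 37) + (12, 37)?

tangent at (12, 37): λ = (3·12² + 46)/(2·37) ≡ 6/15. 15⁻¹ ≡ 4 (mod 59) since 15·4 = 60 ≡ 1, so λ ≡ 6·4 ≡ 24.
  x = λ² - 12 - 12 = 576 - 24 ≡ 21; y = λ·(12 - 21) - 37 ≡ 42. → (21, 42)

(21, 42)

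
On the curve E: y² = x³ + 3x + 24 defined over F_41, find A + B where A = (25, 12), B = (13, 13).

(5, 0)

(25, 12) + (13, 13). λ = (13 - 12)/(13 - 25) ≡ 1/29 mod 41. 29⁻¹ ≡ 17 (mod 41) since 29·17 = 493 ≡ 1, so λ ≡ 17.
  x = λ² - 25 - 13 = 289 - 38 ≡ 5; y = λ·(25 - 5) - 12 ≡ 0. → (5, 0)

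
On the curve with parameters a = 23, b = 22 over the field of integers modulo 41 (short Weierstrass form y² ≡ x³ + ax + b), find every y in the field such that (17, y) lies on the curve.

18, 23

x³ + 23x + 22 = 5326 ≡ 37 (mod 41).
Square roots of 37 mod 41: 18 and 23 (since 18² = 324 ≡ 37).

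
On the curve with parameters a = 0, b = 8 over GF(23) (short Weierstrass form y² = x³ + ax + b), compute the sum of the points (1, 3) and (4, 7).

(7, 12)

(1, 3) + (4, 7). λ = (7 - 3)/(4 - 1) ≡ 4/3 mod 23. 3⁻¹ ≡ 8 (mod 23), so λ ≡ 9.
  x = λ² - 1 - 4 = 81 - 5 ≡ 7; y = λ·(1 - 7) - 3 ≡ 12. → (7, 12)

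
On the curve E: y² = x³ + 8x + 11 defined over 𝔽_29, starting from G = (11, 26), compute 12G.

(8, 6)

Repeated addition: build up to 12G.
2G: tangent at (11, 26): λ = (3·11² + 8)/(2·26) ≡ 23/23. 23⁻¹ ≡ 24 (mod 29), so λ ≡ 23·24 ≡ 1.
  x = λ² - 11 - 11 = 1 - 22 ≡ 8; y = λ·(11 - 8) - 26 ≡ 6. → (8, 6)
3G: (8, 6) + (11, 26). λ = (26 - 6)/(11 - 8) ≡ 20/3 mod 29. 3⁻¹ ≡ 10 (mod 29), so λ ≡ 26.
  x = λ² - 8 - 11 = 676 - 19 ≡ 19; y = λ·(8 - 19) - 6 ≡ 27. → (19, 27)
4G: (19, 27) + (11, 26). λ = (26 - 27)/(11 - 19) ≡ 28/21 mod 29. 21⁻¹ ≡ 18 (mod 29), so λ ≡ 11.
  x = λ² - 19 - 11 = 121 - 30 ≡ 4; y = λ·(19 - 4) - 27 ≡ 22. → (4, 22)
5G: (4, 22) + (11, 26). λ = (26 - 22)/(11 - 4) ≡ 4/7 mod 29. 7⁻¹ ≡ 25 (mod 29) since 7·25 = 175 ≡ 1, so λ ≡ 13.
  x = λ² - 4 - 11 = 169 - 15 ≡ 9; y = λ·(4 - 9) - 22 ≡ 0. → (9, 0)
6G: (9, 0) + (11, 26). λ = (26 - 0)/(11 - 9) ≡ 26/2 mod 29. 2⁻¹ ≡ 15 (mod 29) since 2·15 = 30 ≡ 1, so λ ≡ 13.
  x = λ² - 9 - 11 = 169 - 20 ≡ 4; y = λ·(9 - 4) - 0 ≡ 7. → (4, 7)
7G: (4, 7) + (11, 26). λ = (26 - 7)/(11 - 4) ≡ 19/7 mod 29. 7⁻¹ ≡ 25 (mod 29) since 7·25 = 175 ≡ 1, so λ ≡ 11.
  x = λ² - 4 - 11 = 121 - 15 ≡ 19; y = λ·(4 - 19) - 7 ≡ 2. → (19, 2)
8G: (19, 2) + (11, 26). λ = (26 - 2)/(11 - 19) ≡ 24/21 mod 29. 21⁻¹ ≡ 18 (mod 29) since 21·18 = 378 ≡ 1, so λ ≡ 26.
  x = λ² - 19 - 11 = 676 - 30 ≡ 8; y = λ·(19 - 8) - 2 ≡ 23. → (8, 23)
9G: (8, 23) + (11, 26). λ = (26 - 23)/(11 - 8) ≡ 3/3 mod 29. 3⁻¹ ≡ 10 (mod 29), so λ ≡ 1.
  x = λ² - 8 - 11 = 1 - 19 ≡ 11; y = λ·(8 - 11) - 23 ≡ 3. → (11, 3)
10G: (11, 3) + (11, 26): same x and y₁ ≡ -y₂, so the sum is 𝒪.
11G: 𝒪 + (11, 26) = (11, 26) (identity).
12G: tangent at (11, 26): λ = (3·11² + 8)/(2·26) ≡ 23/23. 23⁻¹ ≡ 24 (mod 29), so λ ≡ 23·24 ≡ 1.
  x = λ² - 11 - 11 = 1 - 22 ≡ 8; y = λ·(11 - 8) - 26 ≡ 6. → (8, 6)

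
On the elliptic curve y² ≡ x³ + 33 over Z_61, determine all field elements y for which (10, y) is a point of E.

22, 39

x³ + 0x + 33 = 1033 ≡ 57 (mod 61).
Square roots of 57 mod 61: 22 and 39 (since 22² = 484 ≡ 57).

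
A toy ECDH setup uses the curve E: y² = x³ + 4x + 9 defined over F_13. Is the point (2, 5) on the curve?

yes

y² = 5² ≡ 12; x³ + 4x + 9 = 25 ≡ 12 (mod 13). 12 = 12.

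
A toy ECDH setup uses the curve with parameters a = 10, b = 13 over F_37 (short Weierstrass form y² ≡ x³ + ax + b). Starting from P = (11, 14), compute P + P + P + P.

Repeated addition: build up to 4P.
2P: tangent at (11, 14): λ = (3·11² + 10)/(2·14) ≡ 3/28. 28⁻¹ ≡ 4 (mod 37), so λ ≡ 3·4 ≡ 12.
  x = λ² - 11 - 11 = 144 - 22 ≡ 11; y = λ·(11 - 11) - 14 ≡ 23. → (11, 23)
3P: (11, 23) + (11, 14): same x and y₁ ≡ -y₂, so the sum is O.
4P: O + (11, 14) = (11, 14) (identity).

(11, 14)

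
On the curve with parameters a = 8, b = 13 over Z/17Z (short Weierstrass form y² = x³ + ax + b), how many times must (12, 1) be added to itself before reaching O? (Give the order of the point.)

7

2P: tangent at (12, 1): λ = (3·12² + 8)/(2·1) ≡ 15/2. 2⁻¹ ≡ 9 (mod 17) since 2·9 = 18 ≡ 1, so λ ≡ 15·9 ≡ 16.
  x = λ² - 12 - 12 = 256 - 24 ≡ 11; y = λ·(12 - 11) - 1 ≡ 15. → (11, 15)
3P: (11, 15) + (12, 1). λ = (1 - 15)/(12 - 11) ≡ 3/1 mod 17. 1⁻¹ ≡ 1 (mod 17) since 1·1 = 1 ≡ 1, so λ ≡ 3.
  x = λ² - 11 - 12 = 9 - 23 ≡ 3; y = λ·(11 - 3) - 15 ≡ 9. → (3, 9)
4P: (3, 9) + (12, 1). λ = (1 - 9)/(12 - 3) ≡ 9/9 mod 17. 9⁻¹ ≡ 2 (mod 17), so λ ≡ 1.
  x = λ² - 3 - 12 = 1 - 15 ≡ 3; y = λ·(3 - 3) - 9 ≡ 8. → (3, 8)
5P: (3, 8) + (12, 1). λ = (1 - 8)/(12 - 3) ≡ 10/9 mod 17. 9⁻¹ ≡ 2 (mod 17) since 9·2 = 18 ≡ 1, so λ ≡ 3.
  x = λ² - 3 - 12 = 9 - 15 ≡ 11; y = λ·(3 - 11) - 8 ≡ 2. → (11, 2)
6P: (11, 2) + (12, 1). λ = (1 - 2)/(12 - 11) ≡ 16/1 mod 17. 1⁻¹ ≡ 1 (mod 17) since 1·1 = 1 ≡ 1, so λ ≡ 16.
  x = λ² - 11 - 12 = 256 - 23 ≡ 12; y = λ·(11 - 12) - 2 ≡ 16. → (12, 16)
7P: (12, 16) + (12, 1): same x and y₁ ≡ -y₂, so the sum is O.
7P = O, so the order is 7.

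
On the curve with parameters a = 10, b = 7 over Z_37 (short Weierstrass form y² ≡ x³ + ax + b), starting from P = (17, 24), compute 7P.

(17, 13)

Repeated addition: build up to 7P.
2P: tangent at (17, 24): λ = (3·17² + 10)/(2·24) ≡ 26/11. 11⁻¹ ≡ 27 (mod 37) since 11·27 = 297 ≡ 1, so λ ≡ 26·27 ≡ 36.
  x = λ² - 17 - 17 = 1296 - 34 ≡ 4; y = λ·(17 - 4) - 24 ≡ 0. → (4, 0)
3P: (4, 0) + (17, 24). λ = (24 - 0)/(17 - 4) ≡ 24/13 mod 37. 13⁻¹ ≡ 20 (mod 37) since 13·20 = 260 ≡ 1, so λ ≡ 36.
  x = λ² - 4 - 17 = 1296 - 21 ≡ 17; y = λ·(4 - 17) - 0 ≡ 13. → (17, 13)
4P: (17, 13) + (17, 24): same x and y₁ ≡ -y₂, so the sum is O.
5P: O + (17, 24) = (17, 24) (identity).
6P: tangent at (17, 24): λ = (3·17² + 10)/(2·24) ≡ 26/11. 11⁻¹ ≡ 27 (mod 37), so λ ≡ 26·27 ≡ 36.
  x = λ² - 17 - 17 = 1296 - 34 ≡ 4; y = λ·(17 - 4) - 24 ≡ 0. → (4, 0)
7P: (4, 0) + (17, 24). λ = (24 - 0)/(17 - 4) ≡ 24/13 mod 37. 13⁻¹ ≡ 20 (mod 37), so λ ≡ 36.
  x = λ² - 4 - 17 = 1296 - 21 ≡ 17; y = λ·(4 - 17) - 0 ≡ 13. → (17, 13)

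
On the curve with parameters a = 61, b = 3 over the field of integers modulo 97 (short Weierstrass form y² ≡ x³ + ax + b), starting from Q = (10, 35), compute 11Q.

Repeated addition: build up to 11Q.
2Q: tangent at (10, 35): λ = (3·10² + 61)/(2·35) ≡ 70/70. 70⁻¹ ≡ 79 (mod 97) since 70·79 = 5530 ≡ 1, so λ ≡ 70·79 ≡ 1.
  x = λ² - 10 - 10 = 1 - 20 ≡ 78; y = λ·(10 - 78) - 35 ≡ 91. → (78, 91)
3Q: (78, 91) + (10, 35). λ = (35 - 91)/(10 - 78) ≡ 41/29 mod 97. 29⁻¹ ≡ 87 (mod 97), so λ ≡ 75.
  x = λ² - 78 - 10 = 5625 - 88 ≡ 8; y = λ·(78 - 8) - 91 ≡ 18. → (8, 18)
4Q: (8, 18) + (10, 35). λ = (35 - 18)/(10 - 8) ≡ 17/2 mod 97. 2⁻¹ ≡ 49 (mod 97) since 2·49 = 98 ≡ 1, so λ ≡ 57.
  x = λ² - 8 - 10 = 3249 - 18 ≡ 30; y = λ·(8 - 30) - 18 ≡ 86. → (30, 86)
5Q: (30, 86) + (10, 35). λ = (35 - 86)/(10 - 30) ≡ 46/77 mod 97. 77⁻¹ ≡ 63 (mod 97), so λ ≡ 85.
  x = λ² - 30 - 10 = 7225 - 40 ≡ 7; y = λ·(30 - 7) - 86 ≡ 26. → (7, 26)
6Q: (7, 26) + (10, 35). λ = (35 - 26)/(10 - 7) ≡ 9/3 mod 97. 3⁻¹ ≡ 65 (mod 97) since 3·65 = 195 ≡ 1, so λ ≡ 3.
  x = λ² - 7 - 10 = 9 - 17 ≡ 89; y = λ·(7 - 89) - 26 ≡ 19. → (89, 19)
7Q: (89, 19) + (10, 35). λ = (35 - 19)/(10 - 89) ≡ 16/18 mod 97. 18⁻¹ ≡ 27 (mod 97), so λ ≡ 44.
  x = λ² - 89 - 10 = 1936 - 99 ≡ 91; y = λ·(89 - 91) - 19 ≡ 87. → (91, 87)
8Q: (91, 87) + (10, 35). λ = (35 - 87)/(10 - 91) ≡ 45/16 mod 97. 16⁻¹ ≡ 91 (mod 97) since 16·91 = 1456 ≡ 1, so λ ≡ 21.
  x = λ² - 91 - 10 = 441 - 101 ≡ 49; y = λ·(91 - 49) - 87 ≡ 19. → (49, 19)
9Q: (49, 19) + (10, 35). λ = (35 - 19)/(10 - 49) ≡ 16/58 mod 97. 58⁻¹ ≡ 92 (mod 97) since 58·92 = 5336 ≡ 1, so λ ≡ 17.
  x = λ² - 49 - 10 = 289 - 59 ≡ 36; y = λ·(49 - 36) - 19 ≡ 8. → (36, 8)
10Q: (36, 8) + (10, 35). λ = (35 - 8)/(10 - 36) ≡ 27/71 mod 97. 71⁻¹ ≡ 41 (mod 97), so λ ≡ 40.
  x = λ² - 36 - 10 = 1600 - 46 ≡ 2; y = λ·(36 - 2) - 8 ≡ 91. → (2, 91)
11Q: (2, 91) + (10, 35). λ = (35 - 91)/(10 - 2) ≡ 41/8 mod 97. 8⁻¹ ≡ 85 (mod 97) since 8·85 = 680 ≡ 1, so λ ≡ 90.
  x = λ² - 2 - 10 = 8100 - 12 ≡ 37; y = λ·(2 - 37) - 91 ≡ 57. → (37, 57)

(37, 57)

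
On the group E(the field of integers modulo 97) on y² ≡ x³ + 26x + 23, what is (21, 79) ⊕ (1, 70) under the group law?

(9, 4)

(21, 79) + (1, 70). λ = (70 - 79)/(1 - 21) ≡ 88/77 mod 97. 77⁻¹ ≡ 63 (mod 97), so λ ≡ 15.
  x = λ² - 21 - 1 = 225 - 22 ≡ 9; y = λ·(21 - 9) - 79 ≡ 4. → (9, 4)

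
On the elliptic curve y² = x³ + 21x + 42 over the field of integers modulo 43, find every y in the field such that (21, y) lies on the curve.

x³ + 21x + 42 = 9744 ≡ 26 (mod 43).
26 is a non-residue mod 43; no y exists.

none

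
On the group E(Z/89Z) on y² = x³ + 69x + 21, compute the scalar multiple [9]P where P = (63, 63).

Double-and-add on 9 = (1001)₂. Start with P = (63, 63) for the leading 1-bit.
double: tangent at (63, 63): λ = (3·63² + 69)/(2·63) ≡ 50/37. 37⁻¹ ≡ 77 (mod 89), so λ ≡ 50·77 ≡ 23.
  x = λ² - 63 - 63 = 529 - 126 ≡ 47; y = λ·(63 - 47) - 63 ≡ 38. → (47, 38)
double: tangent at (47, 38): λ = (3·47² + 69)/(2·38) ≡ 21/76. 76⁻¹ ≡ 41 (mod 89) since 76·41 = 3116 ≡ 1, so λ ≡ 21·41 ≡ 60.
  x = λ² - 47 - 47 = 3600 - 94 ≡ 35; y = λ·(47 - 35) - 38 ≡ 59. → (35, 59)
double: tangent at (35, 59): λ = (3·35² + 69)/(2·59) ≡ 6/29. 29⁻¹ ≡ 43 (mod 89) since 29·43 = 1247 ≡ 1, so λ ≡ 6·43 ≡ 80.
  x = λ² - 35 - 35 = 6400 - 70 ≡ 11; y = λ·(35 - 11) - 59 ≡ 81. → (11, 81)
add P: (11, 81) + (63, 63). λ = (63 - 81)/(63 - 11) ≡ 71/52 mod 89. 52⁻¹ ≡ 12 (mod 89), so λ ≡ 51.
  x = λ² - 11 - 63 = 2601 - 74 ≡ 35; y = λ·(11 - 35) - 81 ≡ 30. → (35, 30)

(35, 30)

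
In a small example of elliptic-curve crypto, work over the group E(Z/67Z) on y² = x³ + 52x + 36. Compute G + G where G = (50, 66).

tangent at (50, 66): λ = (3·50² + 52)/(2·66) ≡ 48/65. 65⁻¹ ≡ 33 (mod 67), so λ ≡ 48·33 ≡ 43.
  x = λ² - 50 - 50 = 1849 - 100 ≡ 7; y = λ·(50 - 7) - 66 ≡ 41. → (7, 41)

(7, 41)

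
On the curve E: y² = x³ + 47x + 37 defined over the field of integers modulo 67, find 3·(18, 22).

(3, 2)

Write G = (18, 22).
Repeated addition: build up to 3G.
2G: tangent at (18, 22): λ = (3·18² + 47)/(2·22) ≡ 14/44. 44⁻¹ ≡ 32 (mod 67) since 44·32 = 1408 ≡ 1, so λ ≡ 14·32 ≡ 46.
  x = λ² - 18 - 18 = 2116 - 36 ≡ 3; y = λ·(18 - 3) - 22 ≡ 65. → (3, 65)
3G: (3, 65) + (18, 22). λ = (22 - 65)/(18 - 3) ≡ 24/15 mod 67. 15⁻¹ ≡ 9 (mod 67) since 15·9 = 135 ≡ 1, so λ ≡ 15.
  x = λ² - 3 - 18 = 225 - 21 ≡ 3; y = λ·(3 - 3) - 65 ≡ 2. → (3, 2)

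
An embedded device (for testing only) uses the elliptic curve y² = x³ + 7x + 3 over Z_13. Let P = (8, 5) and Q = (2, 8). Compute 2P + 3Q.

(8, 5)

First 2P:
Repeated addition: build up to 2P.
2P: tangent at (8, 5): λ = (3·8² + 7)/(2·5) ≡ 4/10. 10⁻¹ ≡ 4 (mod 13), so λ ≡ 4·4 ≡ 3.
  x = λ² - 8 - 8 = 9 - 16 ≡ 6; y = λ·(8 - 6) - 5 ≡ 1. → (6, 1)
2P = (6, 1).
Next 3Q:
Repeated addition: build up to 3Q.
2Q: tangent at (2, 8): λ = (3·2² + 7)/(2·8) ≡ 6/3. 3⁻¹ ≡ 9 (mod 13) since 3·9 = 27 ≡ 1, so λ ≡ 6·9 ≡ 2.
  x = λ² - 2 - 2 = 4 - 4 ≡ 0; y = λ·(2 - 0) - 8 ≡ 9. → (0, 9)
3Q: (0, 9) + (2, 8). λ = (8 - 9)/(2 - 0) ≡ 12/2 mod 13. 2⁻¹ ≡ 7 (mod 13) since 2·7 = 14 ≡ 1, so λ ≡ 6.
  x = λ² - 0 - 2 = 36 - 2 ≡ 8; y = λ·(0 - 8) - 9 ≡ 8. → (8, 8)
3Q = (8, 8).
Finally 2P + 3Q:
(6, 1) + (8, 8). λ = (8 - 1)/(8 - 6) ≡ 7/2 mod 13. 2⁻¹ ≡ 7 (mod 13) since 2·7 = 14 ≡ 1, so λ ≡ 10.
  x = λ² - 6 - 8 = 100 - 14 ≡ 8; y = λ·(6 - 8) - 1 ≡ 5. → (8, 5)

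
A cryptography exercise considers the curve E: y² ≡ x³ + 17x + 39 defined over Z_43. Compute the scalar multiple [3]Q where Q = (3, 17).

(24, 9)

Repeated addition: build up to 3Q.
2Q: tangent at (3, 17): λ = (3·3² + 17)/(2·17) ≡ 1/34. 34⁻¹ ≡ 19 (mod 43), so λ ≡ 1·19 ≡ 19.
  x = λ² - 3 - 3 = 361 - 6 ≡ 11; y = λ·(3 - 11) - 17 ≡ 3. → (11, 3)
3Q: (11, 3) + (3, 17). λ = (17 - 3)/(3 - 11) ≡ 14/35 mod 43. 35⁻¹ ≡ 16 (mod 43), so λ ≡ 9.
  x = λ² - 11 - 3 = 81 - 14 ≡ 24; y = λ·(11 - 24) - 3 ≡ 9. → (24, 9)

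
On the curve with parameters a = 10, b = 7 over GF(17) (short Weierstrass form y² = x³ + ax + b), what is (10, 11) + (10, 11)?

(16, 8)

tangent at (10, 11): λ = (3·10² + 10)/(2·11) ≡ 4/5. 5⁻¹ ≡ 7 (mod 17) since 5·7 = 35 ≡ 1, so λ ≡ 4·7 ≡ 11.
  x = λ² - 10 - 10 = 121 - 20 ≡ 16; y = λ·(10 - 16) - 11 ≡ 8. → (16, 8)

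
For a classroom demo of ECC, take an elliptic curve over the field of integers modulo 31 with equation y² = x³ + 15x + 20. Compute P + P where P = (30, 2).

(30, 29)

tangent at (30, 2): λ = (3·30² + 15)/(2·2) ≡ 18/4. 4⁻¹ ≡ 8 (mod 31) since 4·8 = 32 ≡ 1, so λ ≡ 18·8 ≡ 20.
  x = λ² - 30 - 30 = 400 - 60 ≡ 30; y = λ·(30 - 30) - 2 ≡ 29. → (30, 29)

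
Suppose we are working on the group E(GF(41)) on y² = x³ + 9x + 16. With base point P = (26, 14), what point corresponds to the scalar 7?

(0, 37)

Double-and-add on 7 = (111)₂. Start with P = (26, 14) for the leading 1-bit.
double: tangent at (26, 14): λ = (3·26² + 9)/(2·14) ≡ 28/28. 28⁻¹ ≡ 22 (mod 41) since 28·22 = 616 ≡ 1, so λ ≡ 28·22 ≡ 1.
  x = λ² - 26 - 26 = 1 - 52 ≡ 31; y = λ·(26 - 31) - 14 ≡ 22. → (31, 22)
add P: (31, 22) + (26, 14). λ = (14 - 22)/(26 - 31) ≡ 33/36 mod 41. 36⁻¹ ≡ 8 (mod 41), so λ ≡ 18.
  x = λ² - 31 - 26 = 324 - 57 ≡ 21; y = λ·(31 - 21) - 22 ≡ 35. → (21, 35)
double: tangent at (21, 35): λ = (3·21² + 9)/(2·35) ≡ 20/29. 29⁻¹ ≡ 17 (mod 41), so λ ≡ 20·17 ≡ 12.
  x = λ² - 21 - 21 = 144 - 42 ≡ 20; y = λ·(21 - 20) - 35 ≡ 18. → (20, 18)
add P: (20, 18) + (26, 14). λ = (14 - 18)/(26 - 20) ≡ 37/6 mod 41. 6⁻¹ ≡ 7 (mod 41) since 6·7 = 42 ≡ 1, so λ ≡ 13.
  x = λ² - 20 - 26 = 169 - 46 ≡ 0; y = λ·(20 - 0) - 18 ≡ 37. → (0, 37)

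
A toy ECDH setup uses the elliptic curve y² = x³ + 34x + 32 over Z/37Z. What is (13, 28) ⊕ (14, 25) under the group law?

(13, 28) + (14, 25). λ = (25 - 28)/(14 - 13) ≡ 34/1 mod 37. 1⁻¹ ≡ 1 (mod 37) since 1·1 = 1 ≡ 1, so λ ≡ 34.
  x = λ² - 13 - 14 = 1156 - 27 ≡ 19; y = λ·(13 - 19) - 28 ≡ 27. → (19, 27)

(19, 27)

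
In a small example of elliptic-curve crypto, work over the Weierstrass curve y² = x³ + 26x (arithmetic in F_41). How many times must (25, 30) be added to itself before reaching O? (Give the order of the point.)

5

2P: tangent at (25, 30): λ = (3·25² + 26)/(2·30) ≡ 15/19. 19⁻¹ ≡ 13 (mod 41), so λ ≡ 15·13 ≡ 31.
  x = λ² - 25 - 25 = 961 - 50 ≡ 9; y = λ·(25 - 9) - 30 ≡ 15. → (9, 15)
3P: (9, 15) + (25, 30). λ = (30 - 15)/(25 - 9) ≡ 15/16 mod 41. 16⁻¹ ≡ 18 (mod 41), so λ ≡ 24.
  x = λ² - 9 - 25 = 576 - 34 ≡ 9; y = λ·(9 - 9) - 15 ≡ 26. → (9, 26)
4P: (9, 26) + (25, 30). λ = (30 - 26)/(25 - 9) ≡ 4/16 mod 41. 16⁻¹ ≡ 18 (mod 41), so λ ≡ 31.
  x = λ² - 9 - 25 = 961 - 34 ≡ 25; y = λ·(9 - 25) - 26 ≡ 11. → (25, 11)
5P: (25, 11) + (25, 30): same x and y₁ ≡ -y₂, so the sum is O.
5P = O, so the order is 5.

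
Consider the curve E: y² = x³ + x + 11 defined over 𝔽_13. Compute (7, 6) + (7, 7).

The two points share x = 7 and their y-coordinates satisfy 6 + 7 ≡ 0 (mod 13), so they are inverses. Their sum is O.

O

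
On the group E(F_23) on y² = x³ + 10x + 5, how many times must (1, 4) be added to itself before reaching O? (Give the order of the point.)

2P: tangent at (1, 4): λ = (3·1² + 10)/(2·4) ≡ 13/8. 8⁻¹ ≡ 3 (mod 23) since 8·3 = 24 ≡ 1, so λ ≡ 13·3 ≡ 16.
  x = λ² - 1 - 1 = 256 - 2 ≡ 1; y = λ·(1 - 1) - 4 ≡ 19. → (1, 19)
3P: (1, 19) + (1, 4): same x and y₁ ≡ -y₂, so the sum is O.
3P = O, so the order is 3.

3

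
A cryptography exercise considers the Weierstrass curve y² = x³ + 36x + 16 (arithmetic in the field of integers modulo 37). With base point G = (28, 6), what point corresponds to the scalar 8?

Repeated addition: build up to 8G.
2G: tangent at (28, 6): λ = (3·28² + 36)/(2·6) ≡ 20/12. 12⁻¹ ≡ 34 (mod 37), so λ ≡ 20·34 ≡ 14.
  x = λ² - 28 - 28 = 196 - 56 ≡ 29; y = λ·(28 - 29) - 6 ≡ 17. → (29, 17)
3G: (29, 17) + (28, 6). λ = (6 - 17)/(28 - 29) ≡ 26/36 mod 37. 36⁻¹ ≡ 36 (mod 37) since 36·36 = 1296 ≡ 1, so λ ≡ 11.
  x = λ² - 29 - 28 = 121 - 57 ≡ 27; y = λ·(29 - 27) - 17 ≡ 5. → (27, 5)
4G: (27, 5) + (28, 6). λ = (6 - 5)/(28 - 27) ≡ 1/1 mod 37. 1⁻¹ ≡ 1 (mod 37) since 1·1 = 1 ≡ 1, so λ ≡ 1.
  x = λ² - 27 - 28 = 1 - 55 ≡ 20; y = λ·(27 - 20) - 5 ≡ 2. → (20, 2)
5G: (20, 2) + (28, 6). λ = (6 - 2)/(28 - 20) ≡ 4/8 mod 37. 8⁻¹ ≡ 14 (mod 37), so λ ≡ 19.
  x = λ² - 20 - 28 = 361 - 48 ≡ 17; y = λ·(20 - 17) - 2 ≡ 18. → (17, 18)
6G: (17, 18) + (28, 6). λ = (6 - 18)/(28 - 17) ≡ 25/11 mod 37. 11⁻¹ ≡ 27 (mod 37) since 11·27 = 297 ≡ 1, so λ ≡ 9.
  x = λ² - 17 - 28 = 81 - 45 ≡ 36; y = λ·(17 - 36) - 18 ≡ 33. → (36, 33)
7G: (36, 33) + (28, 6). λ = (6 - 33)/(28 - 36) ≡ 10/29 mod 37. 29⁻¹ ≡ 23 (mod 37), so λ ≡ 8.
  x = λ² - 36 - 28 = 64 - 64 ≡ 0; y = λ·(36 - 0) - 33 ≡ 33. → (0, 33)
8G: (0, 33) + (28, 6). λ = (6 - 33)/(28 - 0) ≡ 10/28 mod 37. 28⁻¹ ≡ 4 (mod 37) since 28·4 = 112 ≡ 1, so λ ≡ 3.
  x = λ² - 0 - 28 = 9 - 28 ≡ 18; y = λ·(0 - 18) - 33 ≡ 24. → (18, 24)

(18, 24)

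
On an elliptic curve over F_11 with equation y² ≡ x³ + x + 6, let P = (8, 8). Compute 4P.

Repeated addition: build up to 4P.
2P: tangent at (8, 8): λ = (3·8² + 1)/(2·8) ≡ 6/5. 5⁻¹ ≡ 9 (mod 11), so λ ≡ 6·9 ≡ 10.
  x = λ² - 8 - 8 = 100 - 16 ≡ 7; y = λ·(8 - 7) - 8 ≡ 2. → (7, 2)
3P: (7, 2) + (8, 8). λ = (8 - 2)/(8 - 7) ≡ 6/1 mod 11. 1⁻¹ ≡ 1 (mod 11) since 1·1 = 1 ≡ 1, so λ ≡ 6.
  x = λ² - 7 - 8 = 36 - 15 ≡ 10; y = λ·(7 - 10) - 2 ≡ 2. → (10, 2)
4P: (10, 2) + (8, 8). λ = (8 - 2)/(8 - 10) ≡ 6/9 mod 11. 9⁻¹ ≡ 5 (mod 11), so λ ≡ 8.
  x = λ² - 10 - 8 = 64 - 18 ≡ 2; y = λ·(10 - 2) - 2 ≡ 7. → (2, 7)

(2, 7)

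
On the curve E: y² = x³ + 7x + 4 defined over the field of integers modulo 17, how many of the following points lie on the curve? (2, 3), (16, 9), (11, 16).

3

(2, 3): 3² ≡ 9, rhs ≡ 9 → on.
(16, 9): 9² ≡ 13, rhs ≡ 13 → on.
(11, 16): 16² ≡ 1, rhs ≡ 1 → on.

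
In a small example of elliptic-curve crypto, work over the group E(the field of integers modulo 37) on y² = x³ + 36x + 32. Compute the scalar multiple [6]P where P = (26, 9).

Double-and-add on 6 = (110)₂. Start with P = (26, 9) for the leading 1-bit.
double: tangent at (26, 9): λ = (3·26² + 36)/(2·9) ≡ 29/18. 18⁻¹ ≡ 35 (mod 37) since 18·35 = 630 ≡ 1, so λ ≡ 29·35 ≡ 16.
  x = λ² - 26 - 26 = 256 - 52 ≡ 19; y = λ·(26 - 19) - 9 ≡ 29. → (19, 29)
add P: (19, 29) + (26, 9). λ = (9 - 29)/(26 - 19) ≡ 17/7 mod 37. 7⁻¹ ≡ 16 (mod 37) since 7·16 = 112 ≡ 1, so λ ≡ 13.
  x = λ² - 19 - 26 = 169 - 45 ≡ 13; y = λ·(19 - 13) - 29 ≡ 12. → (13, 12)
double: tangent at (13, 12): λ = (3·13² + 36)/(2·12) ≡ 25/24. 24⁻¹ ≡ 17 (mod 37), so λ ≡ 25·17 ≡ 18.
  x = λ² - 13 - 13 = 324 - 26 ≡ 2; y = λ·(13 - 2) - 12 ≡ 1. → (2, 1)

(2, 1)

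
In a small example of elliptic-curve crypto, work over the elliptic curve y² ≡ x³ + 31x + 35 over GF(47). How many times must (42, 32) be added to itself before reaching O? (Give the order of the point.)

2P: tangent at (42, 32): λ = (3·42² + 31)/(2·32) ≡ 12/17. 17⁻¹ ≡ 36 (mod 47), so λ ≡ 12·36 ≡ 9.
  x = λ² - 42 - 42 = 81 - 84 ≡ 44; y = λ·(42 - 44) - 32 ≡ 44. → (44, 44)
3P: (44, 44) + (42, 32). λ = (32 - 44)/(42 - 44) ≡ 35/45 mod 47. 45⁻¹ ≡ 23 (mod 47) since 45·23 = 1035 ≡ 1, so λ ≡ 6.
  x = λ² - 44 - 42 = 36 - 86 ≡ 44; y = λ·(44 - 44) - 44 ≡ 3. → (44, 3)
4P: (44, 3) + (42, 32). λ = (32 - 3)/(42 - 44) ≡ 29/45 mod 47. 45⁻¹ ≡ 23 (mod 47) since 45·23 = 1035 ≡ 1, so λ ≡ 9.
  x = λ² - 44 - 42 = 81 - 86 ≡ 42; y = λ·(44 - 42) - 3 ≡ 15. → (42, 15)
5P: (42, 15) + (42, 32): same x and y₁ ≡ -y₂, so the sum is O.
5P = O, so the order is 5.

5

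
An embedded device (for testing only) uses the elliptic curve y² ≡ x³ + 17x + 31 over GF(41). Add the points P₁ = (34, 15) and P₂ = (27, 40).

(12, 6)

(34, 15) + (27, 40). λ = (40 - 15)/(27 - 34) ≡ 25/34 mod 41. 34⁻¹ ≡ 35 (mod 41) since 34·35 = 1190 ≡ 1, so λ ≡ 14.
  x = λ² - 34 - 27 = 196 - 61 ≡ 12; y = λ·(34 - 12) - 15 ≡ 6. → (12, 6)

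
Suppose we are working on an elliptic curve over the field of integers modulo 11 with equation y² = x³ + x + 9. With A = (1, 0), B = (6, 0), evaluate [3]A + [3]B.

First 3A:
Repeated addition: build up to 3A.
2A: (1, 0) + (1, 0): same x and y₁ ≡ -y₂, so the sum is 𝒪.
3A: 𝒪 + (1, 0) = (1, 0) (identity).
3A = (1, 0).
Next 3B:
Repeated addition: build up to 3B.
2B: (6, 0) + (6, 0): same x and y₁ ≡ -y₂, so the sum is 𝒪.
3B: 𝒪 + (6, 0) = (6, 0) (identity).
3B = (6, 0).
Finally 3A + 3B:
(1, 0) + (6, 0). λ = (0 - 0)/(6 - 1) ≡ 0/5 mod 11. 5⁻¹ ≡ 9 (mod 11), so λ ≡ 0.
  x = λ² - 1 - 6 = 0 - 7 ≡ 4; y = λ·(1 - 4) - 0 ≡ 0. → (4, 0)

(4, 0)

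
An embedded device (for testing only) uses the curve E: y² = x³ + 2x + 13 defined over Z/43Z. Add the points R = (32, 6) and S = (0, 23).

(32, 6) + (0, 23). λ = (23 - 6)/(0 - 32) ≡ 17/11 mod 43. 11⁻¹ ≡ 4 (mod 43) since 11·4 = 44 ≡ 1, so λ ≡ 25.
  x = λ² - 32 - 0 = 625 - 32 ≡ 34; y = λ·(32 - 34) - 6 ≡ 30. → (34, 30)

(34, 30)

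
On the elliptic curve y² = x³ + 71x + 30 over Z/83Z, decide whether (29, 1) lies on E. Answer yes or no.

y² = 1² ≡ 1; x³ + 71x + 30 = 26478 ≡ 1 (mod 83). 1 = 1.

yes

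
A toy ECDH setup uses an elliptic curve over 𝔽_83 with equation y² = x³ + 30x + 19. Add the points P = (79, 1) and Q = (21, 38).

(16, 69)

(79, 1) + (21, 38). λ = (38 - 1)/(21 - 79) ≡ 37/25 mod 83. 25⁻¹ ≡ 10 (mod 83) since 25·10 = 250 ≡ 1, so λ ≡ 38.
  x = λ² - 79 - 21 = 1444 - 100 ≡ 16; y = λ·(79 - 16) - 1 ≡ 69. → (16, 69)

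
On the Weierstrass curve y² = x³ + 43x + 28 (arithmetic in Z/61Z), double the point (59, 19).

tangent at (59, 19): λ = (3·59² + 43)/(2·19) ≡ 55/38. 38⁻¹ ≡ 53 (mod 61) since 38·53 = 2014 ≡ 1, so λ ≡ 55·53 ≡ 48.
  x = λ² - 59 - 59 = 2304 - 118 ≡ 51; y = λ·(59 - 51) - 19 ≡ 60. → (51, 60)

(51, 60)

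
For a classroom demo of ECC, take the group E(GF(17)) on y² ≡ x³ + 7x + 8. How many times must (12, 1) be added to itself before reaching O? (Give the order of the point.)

11

2P: tangent at (12, 1): λ = (3·12² + 7)/(2·1) ≡ 14/2. 2⁻¹ ≡ 9 (mod 17), so λ ≡ 14·9 ≡ 7.
  x = λ² - 12 - 12 = 49 - 24 ≡ 8; y = λ·(12 - 8) - 1 ≡ 10. → (8, 10)
3P: (8, 10) + (12, 1). λ = (1 - 10)/(12 - 8) ≡ 8/4 mod 17. 4⁻¹ ≡ 13 (mod 17), so λ ≡ 2.
  x = λ² - 8 - 12 = 4 - 20 ≡ 1; y = λ·(8 - 1) - 10 ≡ 4. → (1, 4)
4P: (1, 4) + (12, 1). λ = (1 - 4)/(12 - 1) ≡ 14/11 mod 17. 11⁻¹ ≡ 14 (mod 17) since 11·14 = 154 ≡ 1, so λ ≡ 9.
  x = λ² - 1 - 12 = 81 - 13 ≡ 0; y = λ·(1 - 0) - 4 ≡ 5. → (0, 5)
5P: (0, 5) + (12, 1). λ = (1 - 5)/(12 - 0) ≡ 13/12 mod 17. 12⁻¹ ≡ 10 (mod 17), so λ ≡ 11.
  x = λ² - 0 - 12 = 121 - 12 ≡ 7; y = λ·(0 - 7) - 5 ≡ 3. → (7, 3)
6P: (7, 3) + (12, 1). λ = (1 - 3)/(12 - 7) ≡ 15/5 mod 17. 5⁻¹ ≡ 7 (mod 17), so λ ≡ 3.
  x = λ² - 7 - 12 = 9 - 19 ≡ 7; y = λ·(7 - 7) - 3 ≡ 14. → (7, 14)
7P: (7, 14) + (12, 1). λ = (1 - 14)/(12 - 7) ≡ 4/5 mod 17. 5⁻¹ ≡ 7 (mod 17), so λ ≡ 11.
  x = λ² - 7 - 12 = 121 - 19 ≡ 0; y = λ·(7 - 0) - 14 ≡ 12. → (0, 12)
8P: (0, 12) + (12, 1). λ = (1 - 12)/(12 - 0) ≡ 6/12 mod 17. 12⁻¹ ≡ 10 (mod 17), so λ ≡ 9.
  x = λ² - 0 - 12 = 81 - 12 ≡ 1; y = λ·(0 - 1) - 12 ≡ 13. → (1, 13)
9P: (1, 13) + (12, 1). λ = (1 - 13)/(12 - 1) ≡ 5/11 mod 17. 11⁻¹ ≡ 14 (mod 17), so λ ≡ 2.
  x = λ² - 1 - 12 = 4 - 13 ≡ 8; y = λ·(1 - 8) - 13 ≡ 7. → (8, 7)
10P: (8, 7) + (12, 1). λ = (1 - 7)/(12 - 8) ≡ 11/4 mod 17. 4⁻¹ ≡ 13 (mod 17), so λ ≡ 7.
  x = λ² - 8 - 12 = 49 - 20 ≡ 12; y = λ·(8 - 12) - 7 ≡ 16. → (12, 16)
11P: (12, 16) + (12, 1): same x and y₁ ≡ -y₂, so the sum is O.
11P = O, so the order is 11.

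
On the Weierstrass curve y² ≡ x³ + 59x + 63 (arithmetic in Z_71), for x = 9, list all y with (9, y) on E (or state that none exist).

x³ + 59x + 63 = 1323 ≡ 45 (mod 71).
Square roots of 45 mod 71: 20 and 51 (since 20² = 400 ≡ 45).

20, 51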